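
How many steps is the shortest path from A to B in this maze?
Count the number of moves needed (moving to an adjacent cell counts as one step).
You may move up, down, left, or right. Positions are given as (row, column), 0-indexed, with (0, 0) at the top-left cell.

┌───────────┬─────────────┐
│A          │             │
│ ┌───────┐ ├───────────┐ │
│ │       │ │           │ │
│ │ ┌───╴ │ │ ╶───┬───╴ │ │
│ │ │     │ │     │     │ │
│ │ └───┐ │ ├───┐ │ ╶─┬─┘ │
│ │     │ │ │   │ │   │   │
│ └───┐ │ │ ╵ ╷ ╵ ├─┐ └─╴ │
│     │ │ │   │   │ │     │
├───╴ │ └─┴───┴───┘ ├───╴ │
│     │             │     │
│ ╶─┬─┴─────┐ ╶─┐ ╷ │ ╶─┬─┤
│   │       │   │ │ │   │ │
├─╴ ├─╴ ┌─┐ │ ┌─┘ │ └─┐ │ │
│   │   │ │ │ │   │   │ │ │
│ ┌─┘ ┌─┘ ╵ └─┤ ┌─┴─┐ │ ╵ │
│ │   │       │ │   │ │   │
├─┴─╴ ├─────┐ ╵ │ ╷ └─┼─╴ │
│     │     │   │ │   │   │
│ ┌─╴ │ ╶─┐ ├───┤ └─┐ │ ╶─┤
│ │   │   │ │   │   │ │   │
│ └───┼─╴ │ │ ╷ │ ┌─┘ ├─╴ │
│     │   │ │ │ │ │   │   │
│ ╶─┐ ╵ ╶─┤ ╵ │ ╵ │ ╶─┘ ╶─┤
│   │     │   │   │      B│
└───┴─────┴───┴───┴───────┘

Using BFS to find shortest path:
Start: (0, 0), End: (12, 12)
Path found:
(0,0) → (0,1) → (0,2) → (0,3) → (0,4) → (0,5) → (1,5) → (2,5) → (3,5) → (4,5) → (4,6) → (3,6) → (3,7) → (4,7) → (4,8) → (3,8) → (2,8) → (2,7) → (2,6) → (1,6) → (1,7) → (1,8) → (1,9) → (1,10) → (1,11) → (2,11) → (2,10) → (2,9) → (3,9) → (3,10) → (4,10) → (4,11) → (4,12) → (5,12) → (5,11) → (5,10) → (6,10) → (6,11) → (7,11) → (8,11) → (8,12) → (9,12) → (9,11) → (10,11) → (10,12) → (11,12) → (11,11) → (12,11) → (12,12)
Number of steps: 48

Solution:

┌───────────┬─────────────┐
│A → → → → ↓│             │
│ ┌───────┐ ├───────────┐ │
│ │       │↓│↱ → → → → ↓│ │
│ │ ┌───╴ │ │ ╶───┬───╴ │ │
│ │ │     │↓│↑ ← ↰│↓ ← ↲│ │
│ │ └───┐ │ ├───┐ │ ╶─┬─┘ │
│ │     │ │↓│↱ ↓│↑│↳ ↓│   │
│ └───┐ │ │ ╵ ╷ ╵ ├─┐ └─╴ │
│     │ │ │↳ ↑│↳ ↑│ │↳ → ↓│
├───╴ │ └─┴───┴───┘ ├───╴ │
│     │             │↓ ← ↲│
│ ╶─┬─┴─────┐ ╶─┐ ╷ │ ╶─┬─┤
│   │       │   │ │ │↳ ↓│ │
├─╴ ├─╴ ┌─┐ │ ┌─┘ │ └─┐ │ │
│   │   │ │ │ │   │   │↓│ │
│ ┌─┘ ┌─┘ ╵ └─┤ ┌─┴─┐ │ ╵ │
│ │   │       │ │   │ │↳ ↓│
├─┴─╴ ├─────┐ ╵ │ ╷ └─┼─╴ │
│     │     │   │ │   │↓ ↲│
│ ┌─╴ │ ╶─┐ ├───┤ └─┐ │ ╶─┤
│ │   │   │ │   │   │ │↳ ↓│
│ └───┼─╴ │ │ ╷ │ ┌─┘ ├─╴ │
│     │   │ │ │ │ │   │↓ ↲│
│ ╶─┐ ╵ ╶─┤ ╵ │ ╵ │ ╶─┘ ╶─┤
│   │     │   │   │    ↳ B│
└───┴─────┴───┴───┴───────┘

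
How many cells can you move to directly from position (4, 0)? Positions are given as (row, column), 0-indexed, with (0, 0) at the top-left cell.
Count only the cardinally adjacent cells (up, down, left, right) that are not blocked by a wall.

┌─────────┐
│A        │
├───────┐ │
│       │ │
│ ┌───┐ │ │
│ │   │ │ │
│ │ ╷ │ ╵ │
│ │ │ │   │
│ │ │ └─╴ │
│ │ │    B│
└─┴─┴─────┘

Checking passable neighbors of (4, 0):
Neighbors: (3, 0)
Count: 1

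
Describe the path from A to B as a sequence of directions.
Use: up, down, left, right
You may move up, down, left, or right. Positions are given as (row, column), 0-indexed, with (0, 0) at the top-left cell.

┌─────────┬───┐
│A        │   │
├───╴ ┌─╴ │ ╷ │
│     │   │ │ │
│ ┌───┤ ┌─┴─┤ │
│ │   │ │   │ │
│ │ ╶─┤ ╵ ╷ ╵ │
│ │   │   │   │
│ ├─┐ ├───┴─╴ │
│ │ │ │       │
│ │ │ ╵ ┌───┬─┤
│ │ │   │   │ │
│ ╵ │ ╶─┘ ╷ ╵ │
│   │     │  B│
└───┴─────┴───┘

Finding the path and converting it to directions:
Path through cells: (0,0) → (0,1) → (0,2) → (0,3) → (0,4) → (1,4) → (1,3) → (2,3) → (3,3) → (3,4) → (2,4) → (2,5) → (3,5) → (3,6) → (4,6) → (4,5) → (4,4) → (4,3) → (5,3) → (5,2) → (6,2) → (6,3) → (6,4) → (5,4) → (5,5) → (6,5) → (6,6)
Directions: right, right, right, right, down, left, down, down, right, up, right, down, right, down, left, left, left, down, left, down, right, right, up, right, down, right

Solution:

┌─────────┬───┐
│A → → → ↓│   │
├───╴ ┌─╴ │ ╷ │
│     │↓ ↲│ │ │
│ ┌───┤ ┌─┴─┤ │
│ │   │↓│↱ ↓│ │
│ │ ╶─┤ ╵ ╷ ╵ │
│ │   │↳ ↑│↳ ↓│
│ ├─┐ ├───┴─╴ │
│ │ │ │↓ ← ← ↲│
│ │ │ ╵ ┌───┬─┤
│ │ │↓ ↲│↱ ↓│ │
│ ╵ │ ╶─┘ ╷ ╵ │
│   │↳ → ↑│↳ B│
└───┴─────┴───┘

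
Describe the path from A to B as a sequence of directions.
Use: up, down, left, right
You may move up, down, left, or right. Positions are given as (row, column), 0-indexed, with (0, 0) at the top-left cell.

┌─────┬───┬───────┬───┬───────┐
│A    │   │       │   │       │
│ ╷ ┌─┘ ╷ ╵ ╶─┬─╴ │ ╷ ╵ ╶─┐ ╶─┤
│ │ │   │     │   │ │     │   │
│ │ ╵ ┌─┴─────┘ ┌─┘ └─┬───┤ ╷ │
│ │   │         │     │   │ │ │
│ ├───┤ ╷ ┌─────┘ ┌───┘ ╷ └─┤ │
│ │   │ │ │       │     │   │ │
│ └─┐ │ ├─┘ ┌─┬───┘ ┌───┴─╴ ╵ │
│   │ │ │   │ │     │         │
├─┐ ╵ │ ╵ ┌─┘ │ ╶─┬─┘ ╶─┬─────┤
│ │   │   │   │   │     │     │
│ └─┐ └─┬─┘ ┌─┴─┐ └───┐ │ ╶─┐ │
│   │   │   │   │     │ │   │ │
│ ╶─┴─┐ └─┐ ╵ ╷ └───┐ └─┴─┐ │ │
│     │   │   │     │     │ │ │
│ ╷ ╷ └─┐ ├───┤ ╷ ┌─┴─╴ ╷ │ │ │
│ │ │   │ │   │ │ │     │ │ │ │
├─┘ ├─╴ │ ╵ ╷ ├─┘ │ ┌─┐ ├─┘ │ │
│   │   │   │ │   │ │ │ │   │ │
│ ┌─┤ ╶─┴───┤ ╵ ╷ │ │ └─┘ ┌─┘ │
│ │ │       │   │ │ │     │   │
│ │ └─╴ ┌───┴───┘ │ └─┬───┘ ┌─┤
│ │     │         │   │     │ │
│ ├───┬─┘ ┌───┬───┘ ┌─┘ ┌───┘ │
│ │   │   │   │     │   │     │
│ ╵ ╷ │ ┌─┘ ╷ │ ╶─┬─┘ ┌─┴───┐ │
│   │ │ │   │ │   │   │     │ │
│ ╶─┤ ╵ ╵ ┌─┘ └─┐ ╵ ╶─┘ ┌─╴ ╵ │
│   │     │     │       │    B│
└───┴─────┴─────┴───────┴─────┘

Finding the path and converting it to directions:
Path through cells: (0,0) → (0,1) → (1,1) → (2,1) → (2,2) → (1,2) → (1,3) → (0,3) → (0,4) → (1,4) → (1,5) → (0,5) → (0,6) → (0,7) → (0,8) → (1,8) → (1,7) → (2,7) → (2,6) → (2,5) → (2,4) → (2,3) → (3,3) → (4,3) → (5,3) → (5,4) → (4,4) → (4,5) → (3,5) → (3,6) → (3,7) → (3,8) → (2,8) → (2,9) → (1,9) → (0,9) → (0,10) → (1,10) → (1,11) → (0,11) → (0,12) → (0,13) → (1,13) → (1,14) → (2,14) → (3,14) → (4,14) → (4,13) → (3,13) → (3,12) → (2,12) → (2,11) → (3,11) → (3,10) → (3,9) → (4,9) → (4,8) → (4,7) → (5,7) → (5,8) → (6,8) → (6,9) → (6,10) → (7,10) → (7,11) → (8,11) → (8,10) → (8,9) → (9,9) → (10,9) → (11,9) → (12,9) → (12,8) → (12,7) → (13,7) → (13,8) → (14,8) → (14,9) → (14,10) → (14,11) → (13,11) → (13,12) → (13,13) → (14,13) → (14,14)
Directions: right, down, down, right, up, right, up, right, down, right, up, right, right, right, down, left, down, left, left, left, left, down, down, down, right, up, right, up, right, right, right, up, right, up, up, right, down, right, up, right, right, down, right, down, down, down, left, up, left, up, left, down, left, left, down, left, left, down, right, down, right, right, down, right, down, left, left, down, down, down, down, left, left, down, right, down, right, right, right, up, right, right, down, right

Solution:

┌─────┬───┬───────┬───┬───────┐
│A ↓  │↱ ↓│↱ → → ↓│↱ ↓│↱ → ↓  │
│ ╷ ┌─┘ ╷ ╵ ╶─┬─╴ │ ╷ ╵ ╶─┐ ╶─┤
│ │↓│↱ ↑│↳ ↑  │↓ ↲│↑│↳ ↑  │↳ ↓│
│ │ ╵ ┌─┴─────┘ ┌─┘ └─┬───┤ ╷ │
│ │↳ ↑│↓ ← ← ← ↲│↱ ↑  │↓ ↰│ │↓│
│ ├───┤ ╷ ┌─────┘ ┌───┘ ╷ └─┤ │
│ │   │↓│ │↱ → → ↑│↓ ← ↲│↑ ↰│↓│
│ └─┐ │ ├─┘ ┌─┬───┘ ┌───┴─╴ ╵ │
│   │ │↓│↱ ↑│ │↓ ← ↲│      ↑ ↲│
├─┐ ╵ │ ╵ ┌─┘ │ ╶─┬─┘ ╶─┬─────┤
│ │   │↳ ↑│   │↳ ↓│     │     │
│ └─┐ └─┬─┘ ┌─┴─┐ └───┐ │ ╶─┐ │
│   │   │   │   │↳ → ↓│ │   │ │
│ ╶─┴─┐ └─┐ ╵ ╷ └───┐ └─┴─┐ │ │
│     │   │   │     │↳ ↓  │ │ │
│ ╷ ╷ └─┐ ├───┤ ╷ ┌─┴─╴ ╷ │ │ │
│ │ │   │ │   │ │ │↓ ← ↲│ │ │ │
├─┘ ├─╴ │ ╵ ╷ ├─┘ │ ┌─┐ ├─┘ │ │
│   │   │   │ │   │↓│ │ │   │ │
│ ┌─┤ ╶─┴───┤ ╵ ╷ │ │ └─┘ ┌─┘ │
│ │ │       │   │ │↓│     │   │
│ │ └─╴ ┌───┴───┘ │ └─┬───┘ ┌─┤
│ │     │         │↓  │     │ │
│ ├───┬─┘ ┌───┬───┘ ┌─┘ ┌───┘ │
│ │   │   │   │↓ ← ↲│   │     │
│ ╵ ╷ │ ┌─┘ ╷ │ ╶─┬─┘ ┌─┴───┐ │
│   │ │ │   │ │↳ ↓│   │↱ → ↓│ │
│ ╶─┤ ╵ ╵ ┌─┘ └─┐ ╵ ╶─┘ ┌─╴ ╵ │
│   │     │     │↳ → → ↑│  ↳ B│
└───┴─────┴─────┴───────┴─────┘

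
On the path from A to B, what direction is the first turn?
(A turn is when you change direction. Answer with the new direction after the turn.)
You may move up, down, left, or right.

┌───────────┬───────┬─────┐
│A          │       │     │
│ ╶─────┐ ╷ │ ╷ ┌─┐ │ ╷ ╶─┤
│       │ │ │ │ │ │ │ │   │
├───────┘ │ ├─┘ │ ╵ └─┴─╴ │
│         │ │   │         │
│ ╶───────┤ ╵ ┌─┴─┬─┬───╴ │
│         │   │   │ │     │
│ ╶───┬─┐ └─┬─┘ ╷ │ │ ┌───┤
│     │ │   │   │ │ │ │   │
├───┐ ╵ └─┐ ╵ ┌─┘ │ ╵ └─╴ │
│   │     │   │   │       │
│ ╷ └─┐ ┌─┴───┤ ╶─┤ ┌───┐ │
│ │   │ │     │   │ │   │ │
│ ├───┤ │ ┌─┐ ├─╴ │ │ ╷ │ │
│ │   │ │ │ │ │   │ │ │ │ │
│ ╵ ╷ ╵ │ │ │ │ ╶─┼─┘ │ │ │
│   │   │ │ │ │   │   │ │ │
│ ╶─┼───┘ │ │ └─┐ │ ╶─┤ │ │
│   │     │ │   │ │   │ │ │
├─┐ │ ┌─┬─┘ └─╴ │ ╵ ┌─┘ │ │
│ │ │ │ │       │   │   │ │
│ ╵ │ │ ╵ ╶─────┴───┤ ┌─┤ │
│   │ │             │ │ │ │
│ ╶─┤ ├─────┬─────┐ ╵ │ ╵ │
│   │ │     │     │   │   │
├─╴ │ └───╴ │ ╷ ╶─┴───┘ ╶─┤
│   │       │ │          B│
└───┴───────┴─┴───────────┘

Directions: right, right, right, right, right, down, down, down, right, up, right, up, up, right, right, down, down, right, right, right, down, left, left, down, down, right, right, down, down, down, down, down, down, down, left, down, right
First turn direction: down

Solution:

┌───────────┬───────┬─────┐
│A → → → → ↓│  ↱ → ↓│     │
│ ╶─────┐ ╷ │ ╷ ┌─┐ │ ╷ ╶─┤
│       │ │↓│ │↑│ │↓│ │   │
├───────┘ │ ├─┘ │ ╵ └─┴─╴ │
│         │↓│↱ ↑│  ↳ → → ↓│
│ ╶───────┤ ╵ ┌─┴─┬─┬───╴ │
│         │↳ ↑│   │ │↓ ← ↲│
│ ╶───┬─┐ └─┬─┘ ╷ │ │ ┌───┤
│     │ │   │   │ │ │↓│   │
├───┐ ╵ └─┐ ╵ ┌─┘ │ ╵ └─╴ │
│   │     │   │   │  ↳ → ↓│
│ ╷ └─┐ ┌─┴───┤ ╶─┤ ┌───┐ │
│ │   │ │     │   │ │   │↓│
│ ├───┤ │ ┌─┐ ├─╴ │ │ ╷ │ │
│ │   │ │ │ │ │   │ │ │ │↓│
│ ╵ ╷ ╵ │ │ │ │ ╶─┼─┘ │ │ │
│   │   │ │ │ │   │   │ │↓│
│ ╶─┼───┘ │ │ └─┐ │ ╶─┤ │ │
│   │     │ │   │ │   │ │↓│
├─┐ │ ┌─┬─┘ └─╴ │ ╵ ┌─┘ │ │
│ │ │ │ │       │   │   │↓│
│ ╵ │ │ ╵ ╶─────┴───┤ ┌─┤ │
│   │ │             │ │ │↓│
│ ╶─┤ ├─────┬─────┐ ╵ │ ╵ │
│   │ │     │     │   │↓ ↲│
├─╴ │ └───╴ │ ╷ ╶─┴───┘ ╶─┤
│   │       │ │        ↳ B│
└───┴───────┴─┴───────────┘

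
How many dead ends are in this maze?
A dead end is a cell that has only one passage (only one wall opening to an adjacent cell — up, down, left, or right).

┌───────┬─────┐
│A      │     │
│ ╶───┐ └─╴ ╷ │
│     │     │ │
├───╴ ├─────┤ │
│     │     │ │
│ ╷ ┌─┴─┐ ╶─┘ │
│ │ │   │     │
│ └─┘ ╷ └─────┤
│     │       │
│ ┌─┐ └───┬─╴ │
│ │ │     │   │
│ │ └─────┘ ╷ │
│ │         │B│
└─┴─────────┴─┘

Checking each cell for number of passages:

Dead ends found at positions:
  (0, 4)
  (2, 3)
  (2, 5)
  (3, 1)
  (5, 1)
  (5, 4)
  (6, 0)
  (6, 6)
Total dead ends: 8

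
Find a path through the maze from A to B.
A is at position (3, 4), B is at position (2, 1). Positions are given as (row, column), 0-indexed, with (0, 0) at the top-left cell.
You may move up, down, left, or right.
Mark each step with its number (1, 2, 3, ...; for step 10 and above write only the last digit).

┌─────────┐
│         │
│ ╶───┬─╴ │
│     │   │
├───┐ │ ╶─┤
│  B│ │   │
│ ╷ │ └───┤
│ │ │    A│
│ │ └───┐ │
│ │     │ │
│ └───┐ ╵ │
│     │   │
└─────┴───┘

Finding the shortest path from (3, 4) to (2, 1):
Path length: 8 steps
Directions: down → down → left → up → left → left → up → up

Solution:

┌─────────┐
│         │
│ ╶───┬─╴ │
│     │   │
├───┐ │ ╶─┤
│  B│ │   │
│ ╷ │ └───┤
│ │7│    A│
│ │ └───┐ │
│ │6 5 4│1│
│ └───┐ ╵ │
│     │3 2│
└─────┴───┘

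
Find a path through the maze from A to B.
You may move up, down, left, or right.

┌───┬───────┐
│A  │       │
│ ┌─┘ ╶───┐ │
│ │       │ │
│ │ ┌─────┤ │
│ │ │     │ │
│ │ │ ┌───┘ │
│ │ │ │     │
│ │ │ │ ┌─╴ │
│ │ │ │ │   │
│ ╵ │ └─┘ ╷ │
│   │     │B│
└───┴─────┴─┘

Finding the shortest path through the maze:
Path length: 20 steps
Directions: down → down → down → down → down → right → up → up → up → up → right → up → right → right → right → down → down → down → down → down

Solution:

┌───┬───────┐
│A  │↱ → → ↓│
│ ┌─┘ ╶───┐ │
│↓│↱ ↑    │↓│
│ │ ┌─────┤ │
│↓│↑│     │↓│
│ │ │ ┌───┘ │
│↓│↑│ │    ↓│
│ │ │ │ ┌─╴ │
│↓│↑│ │ │  ↓│
│ ╵ │ └─┘ ╷ │
│↳ ↑│     │B│
└───┴─────┴─┘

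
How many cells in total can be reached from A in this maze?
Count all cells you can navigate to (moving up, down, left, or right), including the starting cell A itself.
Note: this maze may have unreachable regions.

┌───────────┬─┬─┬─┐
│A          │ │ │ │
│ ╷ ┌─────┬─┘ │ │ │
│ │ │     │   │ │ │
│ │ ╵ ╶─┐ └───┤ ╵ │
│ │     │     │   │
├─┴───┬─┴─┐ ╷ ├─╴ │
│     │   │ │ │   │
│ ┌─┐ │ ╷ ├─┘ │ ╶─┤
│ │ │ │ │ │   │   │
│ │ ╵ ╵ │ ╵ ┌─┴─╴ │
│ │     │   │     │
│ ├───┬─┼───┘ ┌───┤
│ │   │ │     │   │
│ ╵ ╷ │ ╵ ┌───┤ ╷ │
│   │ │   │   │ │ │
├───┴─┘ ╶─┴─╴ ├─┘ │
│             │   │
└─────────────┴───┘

Using BFS/flood-fill to find all reachable cells from A:
Maze size: 9 × 9 = 81 total cells
37 cell(s) are walled off and cannot be reached from A.
Reachable cells: 44

Reachable region (· marks reachable cells):

┌───────────┬─┬─┬─┐
│A · · · · ·│ │ │ │
│ ╷ ┌─────┬─┘ │ │ │
│·│·│· · ·│   │ │ │
│ │ ╵ ╶─┐ └───┤ ╵ │
│·│· · ·│· · ·│   │
├─┴───┬─┴─┐ ╷ ├─╴ │
│· · ·│· ·│·│·│   │
│ ┌─┐ │ ╷ ├─┘ │ ╶─┤
│·│·│·│·│·│· ·│   │
│ │ ╵ ╵ │ ╵ ┌─┴─╴ │
│·│· · ·│· ·│     │
│ ├───┬─┼───┘ ┌───┤
│·│· ·│ │     │   │
│ ╵ ╷ │ ╵ ┌───┤ ╷ │
│· ·│·│   │   │ │ │
├───┴─┘ ╶─┴─╴ ├─┘ │
│             │   │
└─────────────┴───┘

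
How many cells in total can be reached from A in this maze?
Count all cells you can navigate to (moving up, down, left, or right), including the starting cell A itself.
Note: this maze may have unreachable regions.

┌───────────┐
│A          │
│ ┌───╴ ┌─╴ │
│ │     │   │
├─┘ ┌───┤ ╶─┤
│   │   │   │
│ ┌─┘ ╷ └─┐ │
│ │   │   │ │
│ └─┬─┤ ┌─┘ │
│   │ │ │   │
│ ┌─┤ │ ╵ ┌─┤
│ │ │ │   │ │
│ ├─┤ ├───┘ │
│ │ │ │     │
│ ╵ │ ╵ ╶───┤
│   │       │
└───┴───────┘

Using BFS/flood-fill to find all reachable cells from A:
Maze size: 8 × 6 = 48 total cells
12 cell(s) are walled off and cannot be reached from A.
Reachable cells: 36

Reachable region (· marks reachable cells):

┌───────────┐
│A · · · · ·│
│ ┌───╴ ┌─╴ │
│·│· · ·│· ·│
├─┘ ┌───┤ ╶─┤
│· ·│· ·│· ·│
│ ┌─┘ ╷ └─┐ │
│·│· ·│· ·│·│
│ └─┬─┤ ┌─┘ │
│· ·│ │·│· ·│
│ ┌─┤ │ ╵ ┌─┤
│·│ │ │· ·│ │
│ ├─┤ ├───┘ │
│·│·│ │     │
│ ╵ │ ╵ ╶───┤
│· ·│       │
└───┴───────┘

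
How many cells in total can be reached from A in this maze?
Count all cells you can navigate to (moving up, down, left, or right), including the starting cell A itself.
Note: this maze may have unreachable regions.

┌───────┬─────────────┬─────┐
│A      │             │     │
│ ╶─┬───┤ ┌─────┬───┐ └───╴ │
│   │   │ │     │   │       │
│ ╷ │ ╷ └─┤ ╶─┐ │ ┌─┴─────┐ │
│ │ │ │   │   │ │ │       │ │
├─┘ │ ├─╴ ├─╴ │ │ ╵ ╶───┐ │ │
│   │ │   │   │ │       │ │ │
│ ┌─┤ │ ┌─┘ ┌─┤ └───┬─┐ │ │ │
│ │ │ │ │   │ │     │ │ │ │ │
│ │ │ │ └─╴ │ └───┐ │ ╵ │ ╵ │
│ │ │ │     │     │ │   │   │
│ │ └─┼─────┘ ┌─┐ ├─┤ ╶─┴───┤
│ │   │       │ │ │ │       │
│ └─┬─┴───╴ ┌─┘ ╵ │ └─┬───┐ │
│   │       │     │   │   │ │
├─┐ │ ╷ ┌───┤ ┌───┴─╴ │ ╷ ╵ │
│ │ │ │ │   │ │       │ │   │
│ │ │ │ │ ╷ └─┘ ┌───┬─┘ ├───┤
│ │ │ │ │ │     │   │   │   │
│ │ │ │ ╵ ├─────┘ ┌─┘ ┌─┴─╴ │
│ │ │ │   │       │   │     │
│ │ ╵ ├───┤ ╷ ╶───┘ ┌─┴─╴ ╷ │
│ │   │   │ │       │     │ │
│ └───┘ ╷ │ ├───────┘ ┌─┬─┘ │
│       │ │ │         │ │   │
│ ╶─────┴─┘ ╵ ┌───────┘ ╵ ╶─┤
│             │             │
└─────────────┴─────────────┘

Using BFS/flood-fill to find all reachable cells from A:
Maze size: 14 × 14 = 196 total cells
138 cell(s) are walled off and cannot be reached from A.
Reachable cells: 58

Reachable region (· marks reachable cells):

┌───────┬─────────────┬─────┐
│A · · ·│             │     │
│ ╶─┬───┤ ┌─────┬───┐ └───╴ │
│· ·│   │ │     │   │       │
│ ╷ │ ╷ └─┤ ╶─┐ │ ┌─┴─────┐ │
│·│·│ │   │   │ │ │       │ │
├─┘ │ ├─╴ ├─╴ │ │ ╵ ╶───┐ │ │
│· ·│ │   │   │ │       │ │ │
│ ┌─┤ │ ┌─┘ ┌─┤ └───┬─┐ │ │ │
│·│ │ │ │   │·│     │ │ │ │ │
│ │ │ │ └─╴ │ └───┐ │ ╵ │ ╵ │
│·│ │ │     │· · ·│ │   │   │
│ │ └─┼─────┘ ┌─┐ ├─┤ ╶─┴───┤
│·│   │· · · ·│·│·│·│       │
│ └─┬─┴───╴ ┌─┘ ╵ │ └─┬───┐ │
│· ·│· · · ·│· · ·│· ·│   │ │
├─┐ │ ╷ ┌───┤ ┌───┴─╴ │ ╷ ╵ │
│ │·│·│·│· ·│·│· · · ·│ │   │
│ │ │ │ │ ╷ └─┘ ┌───┬─┘ ├───┤
│ │·│·│·│·│· · ·│   │   │   │
│ │ │ │ ╵ ├─────┘ ┌─┘ ┌─┴─╴ │
│ │·│·│· ·│       │   │     │
│ │ ╵ ├───┤ ╷ ╶───┘ ┌─┴─╴ ╷ │
│ │· ·│   │ │       │     │ │
│ └───┘ ╷ │ ├───────┘ ┌─┬─┘ │
│       │ │ │         │ │   │
│ ╶─────┴─┘ ╵ ┌───────┘ ╵ ╶─┤
│             │             │
└─────────────┴─────────────┘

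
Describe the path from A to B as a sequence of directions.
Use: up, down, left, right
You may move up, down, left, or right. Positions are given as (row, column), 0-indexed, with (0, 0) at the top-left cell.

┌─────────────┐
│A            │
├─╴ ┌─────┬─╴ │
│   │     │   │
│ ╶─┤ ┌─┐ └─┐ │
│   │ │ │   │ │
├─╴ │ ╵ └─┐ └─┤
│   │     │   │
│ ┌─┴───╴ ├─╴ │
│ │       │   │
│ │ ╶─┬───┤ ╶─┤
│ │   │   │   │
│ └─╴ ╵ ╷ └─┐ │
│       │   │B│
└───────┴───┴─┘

Finding the path and converting it to directions:
Path through cells: (0,0) → (0,1) → (1,1) → (1,0) → (2,0) → (2,1) → (3,1) → (3,0) → (4,0) → (5,0) → (6,0) → (6,1) → (6,2) → (5,2) → (5,1) → (4,1) → (4,2) → (4,3) → (4,4) → (3,4) → (3,3) → (3,2) → (2,2) → (1,2) → (1,3) → (1,4) → (2,4) → (2,5) → (3,5) → (3,6) → (4,6) → (4,5) → (5,5) → (5,6) → (6,6)
Directions: right, down, left, down, right, down, left, down, down, down, right, right, up, left, up, right, right, right, up, left, left, up, up, right, right, down, right, down, right, down, left, down, right, down

Solution:

┌─────────────┐
│A ↓          │
├─╴ ┌─────┬─╴ │
│↓ ↲│↱ → ↓│   │
│ ╶─┤ ┌─┐ └─┐ │
│↳ ↓│↑│ │↳ ↓│ │
├─╴ │ ╵ └─┐ └─┤
│↓ ↲│↑ ← ↰│↳ ↓│
│ ┌─┴───╴ ├─╴ │
│↓│↱ → → ↑│↓ ↲│
│ │ ╶─┬───┤ ╶─┤
│↓│↑ ↰│   │↳ ↓│
│ └─╴ ╵ ╷ └─┐ │
│↳ → ↑  │   │B│
└───────┴───┴─┘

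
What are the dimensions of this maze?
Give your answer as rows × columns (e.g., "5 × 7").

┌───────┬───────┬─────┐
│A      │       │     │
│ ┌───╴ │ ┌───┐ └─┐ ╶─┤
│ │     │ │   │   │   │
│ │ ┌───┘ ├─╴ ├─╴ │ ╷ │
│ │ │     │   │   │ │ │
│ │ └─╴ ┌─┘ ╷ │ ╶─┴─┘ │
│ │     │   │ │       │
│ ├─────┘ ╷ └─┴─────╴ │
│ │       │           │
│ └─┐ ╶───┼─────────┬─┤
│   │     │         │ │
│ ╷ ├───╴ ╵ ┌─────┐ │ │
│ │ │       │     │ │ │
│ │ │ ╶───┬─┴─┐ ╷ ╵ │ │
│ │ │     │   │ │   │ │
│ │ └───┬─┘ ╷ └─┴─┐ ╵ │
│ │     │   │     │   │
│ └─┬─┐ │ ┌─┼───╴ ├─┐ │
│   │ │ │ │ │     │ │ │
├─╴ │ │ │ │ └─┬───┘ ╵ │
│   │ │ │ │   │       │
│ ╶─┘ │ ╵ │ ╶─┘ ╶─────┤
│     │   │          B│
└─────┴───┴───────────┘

Counting the maze dimensions:
Rows (vertical): 12
Columns (horizontal): 11
Dimensions: 12 × 11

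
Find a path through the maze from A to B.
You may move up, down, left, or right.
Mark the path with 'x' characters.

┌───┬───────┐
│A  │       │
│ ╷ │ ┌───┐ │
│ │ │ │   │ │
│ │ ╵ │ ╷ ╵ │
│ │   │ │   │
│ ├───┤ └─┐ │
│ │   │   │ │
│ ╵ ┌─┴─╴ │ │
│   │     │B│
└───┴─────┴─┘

Finding the shortest path through the maze:
Path length: 13 steps
Directions: right → down → down → right → up → up → right → right → right → down → down → down → down

Solution:

┌───┬───────┐
│A x│x x x x│
│ ╷ │ ┌───┐ │
│ │x│x│   │x│
│ │ ╵ │ ╷ ╵ │
│ │x x│ │  x│
│ ├───┤ └─┐ │
│ │   │   │x│
│ ╵ ┌─┴─╴ │ │
│   │     │B│
└───┴─────┴─┘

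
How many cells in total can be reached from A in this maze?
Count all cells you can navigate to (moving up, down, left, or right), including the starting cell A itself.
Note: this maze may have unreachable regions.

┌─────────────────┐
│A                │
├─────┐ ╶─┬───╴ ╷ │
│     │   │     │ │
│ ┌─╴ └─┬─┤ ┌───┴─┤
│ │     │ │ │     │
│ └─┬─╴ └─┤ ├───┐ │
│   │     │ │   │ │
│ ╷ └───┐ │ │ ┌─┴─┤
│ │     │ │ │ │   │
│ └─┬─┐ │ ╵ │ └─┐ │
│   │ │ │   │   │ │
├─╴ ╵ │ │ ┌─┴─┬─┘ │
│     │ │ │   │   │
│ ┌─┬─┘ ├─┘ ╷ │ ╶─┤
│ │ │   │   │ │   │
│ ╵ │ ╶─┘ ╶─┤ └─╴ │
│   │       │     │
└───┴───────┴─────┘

Using BFS/flood-fill to find all reachable cells from A:
Maze size: 9 × 9 = 81 total cells
10 cell(s) are walled off and cannot be reached from A.
Reachable cells: 71

Reachable region (· marks reachable cells):

┌─────────────────┐
│A · · · · · · · ·│
├─────┐ ╶─┬───╴ ╷ │
│· · ·│· ·│· · ·│·│
│ ┌─╴ └─┬─┤ ┌───┴─┤
│·│· · ·│ │·│     │
│ └─┬─╴ └─┤ ├───┐ │
│· ·│· · ·│·│   │ │
│ ╷ └───┐ │ │ ┌─┴─┤
│·│· · ·│·│·│ │· ·│
│ └─┬─┐ │ ╵ │ └─┐ │
│· ·│·│·│· ·│   │·│
├─╴ ╵ │ │ ┌─┴─┬─┘ │
│· · ·│·│·│· ·│· ·│
│ ┌─┬─┘ ├─┘ ╷ │ ╶─┤
│·│·│· ·│· ·│·│· ·│
│ ╵ │ ╶─┘ ╶─┤ └─╴ │
│· ·│· · · ·│· · ·│
└───┴───────┴─────┘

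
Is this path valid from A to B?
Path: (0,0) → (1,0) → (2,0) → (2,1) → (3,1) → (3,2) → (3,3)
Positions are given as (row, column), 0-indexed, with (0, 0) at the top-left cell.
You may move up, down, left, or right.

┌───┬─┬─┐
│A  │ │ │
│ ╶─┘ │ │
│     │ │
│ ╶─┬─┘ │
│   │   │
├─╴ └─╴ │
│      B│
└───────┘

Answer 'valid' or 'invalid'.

Checking path validity:
Result: All consecutive moves are passable.

valid

Correct solution:

┌───┬─┬─┐
│A  │ │ │
│ ╶─┘ │ │
│↓    │ │
│ ╶─┬─┘ │
│↳ ↓│   │
├─╴ └─╴ │
│  ↳ → B│
└───────┘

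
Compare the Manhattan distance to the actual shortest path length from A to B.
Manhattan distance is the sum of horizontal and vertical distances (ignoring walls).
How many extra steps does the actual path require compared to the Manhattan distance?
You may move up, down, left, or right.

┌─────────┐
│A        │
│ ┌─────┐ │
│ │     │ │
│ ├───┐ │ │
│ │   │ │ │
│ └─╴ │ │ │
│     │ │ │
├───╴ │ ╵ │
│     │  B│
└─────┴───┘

Manhattan distance: |4 - 0| + |4 - 0| = 8
Actual path length: 8
Extra steps: 8 - 8 = 0

Solution:

┌─────────┐
│A → → → ↓│
│ ┌─────┐ │
│ │     │↓│
│ ├───┐ │ │
│ │   │ │↓│
│ └─╴ │ │ │
│     │ │↓│
├───╴ │ ╵ │
│     │  B│
└─────┴───┘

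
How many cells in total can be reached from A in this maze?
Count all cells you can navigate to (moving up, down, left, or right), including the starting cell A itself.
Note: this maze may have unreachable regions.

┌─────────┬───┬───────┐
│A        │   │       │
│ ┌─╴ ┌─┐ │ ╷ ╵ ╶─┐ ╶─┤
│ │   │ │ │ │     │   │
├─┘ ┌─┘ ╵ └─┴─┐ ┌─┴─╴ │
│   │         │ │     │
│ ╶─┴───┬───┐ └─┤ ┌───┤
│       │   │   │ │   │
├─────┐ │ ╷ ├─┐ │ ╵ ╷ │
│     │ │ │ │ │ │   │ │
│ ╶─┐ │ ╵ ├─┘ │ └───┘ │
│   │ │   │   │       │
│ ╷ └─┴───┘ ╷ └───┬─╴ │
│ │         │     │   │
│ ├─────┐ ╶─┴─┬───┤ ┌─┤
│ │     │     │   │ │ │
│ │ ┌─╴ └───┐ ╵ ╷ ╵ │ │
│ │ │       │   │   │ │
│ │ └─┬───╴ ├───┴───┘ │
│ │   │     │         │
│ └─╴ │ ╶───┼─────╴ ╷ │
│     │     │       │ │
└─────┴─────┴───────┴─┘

Using BFS/flood-fill to find all reachable cells from A:
Maze size: 11 × 11 = 121 total cells
12 cell(s) are walled off and cannot be reached from A.
Reachable cells: 109

Reachable region (· marks reachable cells):

┌─────────┬───┬───────┐
│A · · · ·│· ·│· · · ·│
│ ┌─╴ ┌─┐ │ ╷ ╵ ╶─┐ ╶─┤
│·│· ·│·│·│·│· · ·│· ·│
├─┘ ┌─┘ ╵ └─┴─┐ ┌─┴─╴ │
│· ·│· · · · ·│·│· · ·│
│ ╶─┴───┬───┐ └─┤ ┌───┤
│· · · ·│· ·│· ·│·│· ·│
├─────┐ │ ╷ ├─┐ │ ╵ ╷ │
│· · ·│·│·│·│·│·│· ·│·│
│ ╶─┐ │ ╵ ├─┘ │ └───┘ │
│· ·│·│· ·│· ·│· · · ·│
│ ╷ └─┴───┘ ╷ └───┬─╴ │
│·│· · · · ·│· · ·│· ·│
│ ├─────┐ ╶─┴─┬───┤ ┌─┤
│·│· · ·│· · ·│· ·│·│ │
│ │ ┌─╴ └───┐ ╵ ╷ ╵ │ │
│·│·│· · · ·│· ·│· ·│ │
│ │ └─┬───╴ ├───┴───┘ │
│·│· ·│· · ·│         │
│ └─╴ │ ╶───┼─────╴ ╷ │
│· · ·│· · ·│       │ │
└─────┴─────┴───────┴─┘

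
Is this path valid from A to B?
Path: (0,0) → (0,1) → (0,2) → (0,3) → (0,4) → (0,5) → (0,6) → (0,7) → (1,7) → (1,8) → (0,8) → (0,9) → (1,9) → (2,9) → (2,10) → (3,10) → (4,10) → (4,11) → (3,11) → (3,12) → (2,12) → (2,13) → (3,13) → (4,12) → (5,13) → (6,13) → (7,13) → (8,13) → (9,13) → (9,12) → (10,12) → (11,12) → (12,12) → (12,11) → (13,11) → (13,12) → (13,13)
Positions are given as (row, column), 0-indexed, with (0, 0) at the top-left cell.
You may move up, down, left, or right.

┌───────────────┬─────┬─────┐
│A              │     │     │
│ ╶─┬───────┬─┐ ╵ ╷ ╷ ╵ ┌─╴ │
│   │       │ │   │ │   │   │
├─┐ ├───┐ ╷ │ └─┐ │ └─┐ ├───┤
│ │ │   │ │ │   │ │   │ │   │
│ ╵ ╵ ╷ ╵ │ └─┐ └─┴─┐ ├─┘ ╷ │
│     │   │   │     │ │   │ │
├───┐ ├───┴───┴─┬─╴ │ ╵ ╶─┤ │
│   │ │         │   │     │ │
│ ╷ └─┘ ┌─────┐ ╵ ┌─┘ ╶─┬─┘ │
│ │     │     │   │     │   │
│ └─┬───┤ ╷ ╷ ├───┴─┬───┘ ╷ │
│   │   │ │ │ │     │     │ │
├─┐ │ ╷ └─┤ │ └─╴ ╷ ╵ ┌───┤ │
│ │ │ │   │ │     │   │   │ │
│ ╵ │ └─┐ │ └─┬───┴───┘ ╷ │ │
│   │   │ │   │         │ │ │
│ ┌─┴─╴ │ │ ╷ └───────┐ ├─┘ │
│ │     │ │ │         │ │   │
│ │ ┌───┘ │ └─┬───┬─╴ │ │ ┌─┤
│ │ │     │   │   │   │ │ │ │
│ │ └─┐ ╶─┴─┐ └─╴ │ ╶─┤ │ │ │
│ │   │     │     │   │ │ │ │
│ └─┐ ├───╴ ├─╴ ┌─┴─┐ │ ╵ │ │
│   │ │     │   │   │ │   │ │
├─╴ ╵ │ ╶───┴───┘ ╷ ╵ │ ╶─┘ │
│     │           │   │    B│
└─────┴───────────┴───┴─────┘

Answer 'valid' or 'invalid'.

Checking path validity:
Result: Invalid move at step 23: cannot move from (3, 13) to (4, 12).

invalid

Correct solution:

┌───────────────┬─────┬─────┐
│A → → → → → → ↓│↱ ↓  │     │
│ ╶─┬───────┬─┐ ╵ ╷ ╷ ╵ ┌─╴ │
│   │       │ │↳ ↑│↓│   │   │
├─┐ ├───┐ ╷ │ └─┐ │ └─┐ ├───┤
│ │ │   │ │ │   │ │↳ ↓│ │↱ ↓│
│ ╵ ╵ ╷ ╵ │ └─┐ └─┴─┐ ├─┘ ╷ │
│     │   │   │     │↓│↱ ↑│↓│
├───┐ ├───┴───┴─┬─╴ │ ╵ ╶─┤ │
│   │ │         │   │↳ ↑  │↓│
│ ╷ └─┘ ┌─────┐ ╵ ┌─┘ ╶─┬─┘ │
│ │     │     │   │     │  ↓│
│ └─┬───┤ ╷ ╷ ├───┴─┬───┘ ╷ │
│   │   │ │ │ │     │     │↓│
├─┐ │ ╷ └─┤ │ └─╴ ╷ ╵ ┌───┤ │
│ │ │ │   │ │     │   │   │↓│
│ ╵ │ └─┐ │ └─┬───┴───┘ ╷ │ │
│   │   │ │   │         │ │↓│
│ ┌─┴─╴ │ │ ╷ └───────┐ ├─┘ │
│ │     │ │ │         │ │↓ ↲│
│ │ ┌───┘ │ └─┬───┬─╴ │ │ ┌─┤
│ │ │     │   │   │   │ │↓│ │
│ │ └─┐ ╶─┴─┐ └─╴ │ ╶─┤ │ │ │
│ │   │     │     │   │ │↓│ │
│ └─┐ ├───╴ ├─╴ ┌─┴─┐ │ ╵ │ │
│   │ │     │   │   │ │↓ ↲│ │
├─╴ ╵ │ ╶───┴───┘ ╷ ╵ │ ╶─┘ │
│     │           │   │↳ → B│
└─────┴───────────┴───┴─────┘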